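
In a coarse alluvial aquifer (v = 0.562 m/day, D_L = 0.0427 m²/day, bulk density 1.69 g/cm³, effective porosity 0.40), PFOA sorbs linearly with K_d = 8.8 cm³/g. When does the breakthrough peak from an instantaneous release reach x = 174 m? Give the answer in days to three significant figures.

11800 days

Retardation factor R = 1 + ρ_b·K_d/n = 1 + 1.69 × 8.8/0.40 = 38.18.
Sorption retards both mechanisms: v_R = v/R = 0.01472 m/day, D_R = D/R = 0.001118 m²/day.
Peak time from v_R²t² + 2D_R t − x² = 0: t = (√(D_R² + v_R²x²) − D_R)/v_R².
√(D_R² + v_R²x²) = √(0.001118² + 0.01472² × 174²) = 2.561; v_R² = 0.0002167.
t = (2.561 − 0.001118)/0.0002167 = 11800 days.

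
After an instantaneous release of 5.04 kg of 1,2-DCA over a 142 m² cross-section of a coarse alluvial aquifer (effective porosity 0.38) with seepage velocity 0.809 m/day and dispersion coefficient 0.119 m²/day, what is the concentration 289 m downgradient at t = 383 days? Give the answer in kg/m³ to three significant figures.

For an instantaneous plane source, C(x,t) = M/(n_e·A·√(4πDt)) · exp(−(x−vt)²/(4Dt)), with n_e·A the pore (flow) area.
Plume center vt = 0.809 × 383 = 309.847 m, so the well at 289 m is 20.847 m upgradient of the peak.
√(4πDt) = 23.93 m, giving peak height M/(n_e·A·√(4πDt)) = 5.04/(0.38 × 142 × 23.93) = 0.003903 kg/m³.
(x−vt)²/(4Dt) = (-20.847)²/(4 × 0.119 × 383) = 2.384; exp(−2.384) = 0.09218.
C = 0.003903 × 0.09218 = 0.000360 kg/m³.

0.000360 kg/m³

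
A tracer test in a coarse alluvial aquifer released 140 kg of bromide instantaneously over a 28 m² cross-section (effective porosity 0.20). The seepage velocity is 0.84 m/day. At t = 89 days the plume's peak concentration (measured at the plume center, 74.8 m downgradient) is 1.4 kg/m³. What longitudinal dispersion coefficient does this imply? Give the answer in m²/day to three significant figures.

0.285 m²/day

At the plume center C_max = M/(n_e·A·√(4πDt)), so D = M²/(4πt·(n_e·A·C_max)²).
n_e·A·C_max = 0.20 × 28 × 1.4 = 7.840 kg/m.
D = 140²/(4π × 89 × 7.840²) = 0.285 m²/day.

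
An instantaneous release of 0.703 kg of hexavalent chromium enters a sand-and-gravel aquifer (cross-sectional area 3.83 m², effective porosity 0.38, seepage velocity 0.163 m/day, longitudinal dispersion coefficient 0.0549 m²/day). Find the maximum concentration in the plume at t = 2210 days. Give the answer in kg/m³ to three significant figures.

0.0124 kg/m³

The peak of an instantaneous 1D plume sits at x = vt; there the Gaussian factor is 1 and C_max = M/(n_e·A·√(4πDt)), where n_e·A is the pore area the mass is dissolved in.
√(4πDt) = √(4π × 0.0549 × 2210) = 39.05 m, so C_max = 0.703/(0.38 × 3.83 × 39.05) = 0.0124 kg/m³.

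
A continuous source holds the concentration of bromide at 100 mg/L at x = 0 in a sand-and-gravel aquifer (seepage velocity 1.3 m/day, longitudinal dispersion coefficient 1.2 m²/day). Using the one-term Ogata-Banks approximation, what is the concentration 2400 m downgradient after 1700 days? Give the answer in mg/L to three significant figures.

0.147 mg/L

For a continuous step input, C/C₀ ≈ ½·erfc((x−vt)/(2√(Dt))).
vt = 1.3 × 1700 = 2210 m and 2√(Dt) = 2√(1.2 × 1700) = 90.33 m.
Argument (x−vt)/(2√(Dt)) = (2400 − 2210)/90.33 = 2.103; ½·erfc(2.103) = 0.001469.
C = 100 × 0.001469 = 0.147 mg/L.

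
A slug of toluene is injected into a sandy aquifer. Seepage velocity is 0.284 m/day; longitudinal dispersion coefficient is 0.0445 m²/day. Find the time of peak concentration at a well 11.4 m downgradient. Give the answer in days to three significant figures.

39.6 days

For the 1D instantaneous-source solution, setting ∂C/∂t = 0 at fixed x gives v²t² + 2Dt − x² = 0, so t = (√(D² + v²x²) − D)/v².
√(D² + v²x²) = √(0.0445² + 0.284² × 11.4²) = 3.238; v² = 0.080656.
t = (3.238 − 0.0445)/0.080656 = 39.6 days (vs. the pure-advection estimate x/v = 40.1 d).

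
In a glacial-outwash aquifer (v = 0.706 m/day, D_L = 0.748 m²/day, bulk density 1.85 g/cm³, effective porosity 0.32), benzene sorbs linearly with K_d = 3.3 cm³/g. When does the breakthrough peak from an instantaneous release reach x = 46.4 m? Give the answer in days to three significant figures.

Retardation factor R = 1 + ρ_b·K_d/n = 1 + 1.85 × 3.3/0.32 = 20.08.
Sorption retards both mechanisms: v_R = v/R = 0.03516 m/day, D_R = D/R = 0.03725 m²/day.
Peak time from v_R²t² + 2D_R t − x² = 0: t = (√(D_R² + v_R²x²) − D_R)/v_R².
√(D_R² + v_R²x²) = √(0.03725² + 0.03516² × 46.4²) = 1.632; v_R² = 0.001236.
t = (1.632 − 0.03725)/0.001236 = 1290 days.

1290 days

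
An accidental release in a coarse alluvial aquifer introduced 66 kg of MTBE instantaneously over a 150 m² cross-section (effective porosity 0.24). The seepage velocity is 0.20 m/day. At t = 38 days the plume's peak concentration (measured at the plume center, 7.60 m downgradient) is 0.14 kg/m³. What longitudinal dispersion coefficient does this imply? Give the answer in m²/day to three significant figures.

At the plume center C_max = M/(n_e·A·√(4πDt)), so D = M²/(4πt·(n_e·A·C_max)²).
n_e·A·C_max = 0.24 × 150 × 0.14 = 5.040 kg/m.
D = 66²/(4π × 38 × 5.040²) = 0.359 m²/day.

0.359 m²/day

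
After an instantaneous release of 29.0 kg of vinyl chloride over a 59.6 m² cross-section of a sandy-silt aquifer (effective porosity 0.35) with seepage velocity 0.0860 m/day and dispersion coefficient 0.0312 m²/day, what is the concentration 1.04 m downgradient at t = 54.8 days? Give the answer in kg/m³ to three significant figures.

For an instantaneous plane source, C(x,t) = M/(n_e·A·√(4πDt)) · exp(−(x−vt)²/(4Dt)), with n_e·A the pore (flow) area.
Plume center vt = 0.0860 × 54.8 = 4.7128 m, so the well at 1.04 m is 3.6728 m upgradient of the peak.
√(4πDt) = 4.635 m, giving peak height M/(n_e·A·√(4πDt)) = 29.0/(0.35 × 59.6 × 4.635) = 0.2999 kg/m³.
(x−vt)²/(4Dt) = (-3.6728)²/(4 × 0.0312 × 54.8) = 1.972; exp(−1.972) = 0.1392.
C = 0.2999 × 0.1392 = 0.0417 kg/m³.

0.0417 kg/m³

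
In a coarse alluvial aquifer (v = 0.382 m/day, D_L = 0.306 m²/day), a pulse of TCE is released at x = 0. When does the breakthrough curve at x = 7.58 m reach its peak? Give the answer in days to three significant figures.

17.9 days

For the 1D instantaneous-source solution, setting ∂C/∂t = 0 at fixed x gives v²t² + 2Dt − x² = 0, so t = (√(D² + v²x²) − D)/v².
√(D² + v²x²) = √(0.306² + 0.382² × 7.58²) = 2.912; v² = 0.145924.
t = (2.912 − 0.306)/0.145924 = 17.9 days (vs. the pure-advection estimate x/v = 19.8 d).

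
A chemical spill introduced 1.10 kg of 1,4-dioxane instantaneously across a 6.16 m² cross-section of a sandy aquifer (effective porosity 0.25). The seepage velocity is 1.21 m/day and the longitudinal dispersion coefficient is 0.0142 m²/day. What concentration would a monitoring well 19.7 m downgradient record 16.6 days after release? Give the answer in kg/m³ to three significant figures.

0.354 kg/m³

For an instantaneous plane source, C(x,t) = M/(n_e·A·√(4πDt)) · exp(−(x−vt)²/(4Dt)), with n_e·A the pore (flow) area.
Plume center vt = 1.21 × 16.6 = 20.086 m, so the well at 19.7 m is 0.386 m upgradient of the peak.
√(4πDt) = 1.721 m, giving peak height M/(n_e·A·√(4πDt)) = 1.10/(0.25 × 6.16 × 1.721) = 0.4150 kg/m³.
(x−vt)²/(4Dt) = (-0.386)²/(4 × 0.0142 × 16.6) = 0.1580; exp(−0.1580) = 0.8538.
C = 0.4150 × 0.8538 = 0.354 kg/m³.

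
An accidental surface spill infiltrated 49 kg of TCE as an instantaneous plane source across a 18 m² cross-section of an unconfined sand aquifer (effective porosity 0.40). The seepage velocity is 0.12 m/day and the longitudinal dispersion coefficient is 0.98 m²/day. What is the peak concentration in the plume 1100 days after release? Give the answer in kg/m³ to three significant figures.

The peak of an instantaneous 1D plume sits at x = vt; there the Gaussian factor is 1 and C_max = M/(n_e·A·√(4πDt)), where n_e·A is the pore area the mass is dissolved in.
√(4πDt) = √(4π × 0.98 × 1100) = 116.4 m, so C_max = 49/(0.40 × 18 × 116.4) = 0.0585 kg/m³.

0.0585 kg/m³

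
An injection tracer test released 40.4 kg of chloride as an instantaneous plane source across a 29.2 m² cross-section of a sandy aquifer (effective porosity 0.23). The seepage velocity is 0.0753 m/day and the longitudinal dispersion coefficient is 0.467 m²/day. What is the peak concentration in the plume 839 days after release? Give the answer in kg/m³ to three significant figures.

0.0857 kg/m³

The peak of an instantaneous 1D plume sits at x = vt; there the Gaussian factor is 1 and C_max = M/(n_e·A·√(4πDt)), where n_e·A is the pore area the mass is dissolved in.
√(4πDt) = √(4π × 0.467 × 839) = 70.17 m, so C_max = 40.4/(0.23 × 29.2 × 70.17) = 0.0857 kg/m³.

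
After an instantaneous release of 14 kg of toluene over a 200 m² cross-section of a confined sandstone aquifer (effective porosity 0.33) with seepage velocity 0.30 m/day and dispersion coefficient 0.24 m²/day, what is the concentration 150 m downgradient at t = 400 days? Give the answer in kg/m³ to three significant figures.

For an instantaneous plane source, C(x,t) = M/(n_e·A·√(4πDt)) · exp(−(x−vt)²/(4Dt)), with n_e·A the pore (flow) area.
Plume center vt = 0.30 × 400 = 120 m, so the well at 150 m is 30 m downgradient of the peak.
√(4πDt) = 34.73 m, giving peak height M/(n_e·A·√(4πDt)) = 14/(0.33 × 200 × 34.73) = 0.006108 kg/m³.
(x−vt)²/(4Dt) = (30)²/(4 × 0.24 × 400) = 2.344; exp(−2.344) = 0.09594.
C = 0.006108 × 0.09594 = 0.000586 kg/m³.

0.000586 kg/m³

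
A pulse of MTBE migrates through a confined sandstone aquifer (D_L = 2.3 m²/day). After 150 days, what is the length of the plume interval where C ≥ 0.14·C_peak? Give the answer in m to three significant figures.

The plume is Gaussian with σ = √(2Dt) = √(2 × 2.3 × 150) = 26.27 m.
C/C_peak = exp(−Δx²/(2σ²)) = 0.14 ⇒ Δx = σ·√(−2 ln 0.14) = 26.27 × 1.983 = 52.09 m.
Width = 2Δx = 104 m.

104 m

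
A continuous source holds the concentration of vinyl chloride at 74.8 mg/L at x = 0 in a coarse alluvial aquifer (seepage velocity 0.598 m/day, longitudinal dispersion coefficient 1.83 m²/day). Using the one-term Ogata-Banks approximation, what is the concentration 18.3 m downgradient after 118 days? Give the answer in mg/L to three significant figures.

For a continuous step input, C/C₀ ≈ ½·erfc((x−vt)/(2√(Dt))).
vt = 0.598 × 118 = 70.564 m and 2√(Dt) = 2√(1.83 × 118) = 29.39 m.
Argument (x−vt)/(2√(Dt)) = (18.3 − 70.564)/29.39 = -1.778; ½·erfc(-1.778) = 0.9940.
C = 74.8 × 0.9940 = 74.4 mg/L.

74.4 mg/L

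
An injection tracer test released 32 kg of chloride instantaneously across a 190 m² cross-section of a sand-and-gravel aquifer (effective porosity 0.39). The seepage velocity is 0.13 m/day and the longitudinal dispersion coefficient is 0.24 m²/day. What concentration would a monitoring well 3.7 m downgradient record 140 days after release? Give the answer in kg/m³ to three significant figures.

For an instantaneous plane source, C(x,t) = M/(n_e·A·√(4πDt)) · exp(−(x−vt)²/(4Dt)), with n_e·A the pore (flow) area.
Plume center vt = 0.13 × 140 = 18.2 m, so the well at 3.7 m is 14.5 m upgradient of the peak.
√(4πDt) = 20.55 m, giving peak height M/(n_e·A·√(4πDt)) = 32/(0.39 × 190 × 20.55) = 0.02101 kg/m³.
(x−vt)²/(4Dt) = (-14.5)²/(4 × 0.24 × 140) = 1.564; exp(−1.564) = 0.2093.
C = 0.02101 × 0.2093 = 0.00440 kg/m³.

0.00440 kg/m³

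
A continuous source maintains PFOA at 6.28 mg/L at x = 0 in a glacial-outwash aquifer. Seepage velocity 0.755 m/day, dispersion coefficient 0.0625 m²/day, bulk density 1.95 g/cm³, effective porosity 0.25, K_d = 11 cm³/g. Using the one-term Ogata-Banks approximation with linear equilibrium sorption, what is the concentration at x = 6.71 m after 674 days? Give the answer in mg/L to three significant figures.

Retardation factor R = 1 + ρ_b·K_d/n = 1 + 1.95 × 11/0.25 = 86.80.
Sorption retards both mechanisms: v_R = v/R = 0.008698 m/day, D_R = D/R = 0.0007200 m²/day.
v_R·t = 0.008698 × 674 = 5.862452 m; 2√(D_R t) = 1.393 m; argument = (6.71 − 5.862452)/1.393 = 0.6084.
C = C₀ × ½·erfc(0.6084) = 6.28 × 0.1948 = 1.22 mg/L.

1.22 mg/L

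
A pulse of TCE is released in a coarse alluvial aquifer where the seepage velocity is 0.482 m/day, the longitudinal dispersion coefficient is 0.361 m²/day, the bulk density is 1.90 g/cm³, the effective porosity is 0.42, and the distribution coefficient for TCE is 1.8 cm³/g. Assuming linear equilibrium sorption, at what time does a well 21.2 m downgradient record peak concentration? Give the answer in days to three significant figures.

Retardation factor R = 1 + ρ_b·K_d/n = 1 + 1.90 × 1.8/0.42 = 9.143.
Sorption retards both mechanisms: v_R = v/R = 0.05272 m/day, D_R = D/R = 0.03948 m²/day.
Peak time from v_R²t² + 2D_R t − x² = 0: t = (√(D_R² + v_R²x²) − D_R)/v_R².
√(D_R² + v_R²x²) = √(0.03948² + 0.05272² × 21.2²) = 1.118; v_R² = 0.002779.
t = (1.118 − 0.03948)/0.002779 = 388 days.

388 days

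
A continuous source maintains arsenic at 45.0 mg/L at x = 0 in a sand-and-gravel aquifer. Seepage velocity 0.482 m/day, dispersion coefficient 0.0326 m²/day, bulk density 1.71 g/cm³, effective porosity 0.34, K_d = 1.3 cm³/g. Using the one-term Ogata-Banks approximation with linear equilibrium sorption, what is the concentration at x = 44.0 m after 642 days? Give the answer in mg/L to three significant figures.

4.74 mg/L

Retardation factor R = 1 + ρ_b·K_d/n = 1 + 1.71 × 1.3/0.34 = 7.538.
Sorption retards both mechanisms: v_R = v/R = 0.06394 m/day, D_R = D/R = 0.004325 m²/day.
v_R·t = 0.06394 × 642 = 41.04948 m; 2√(D_R t) = 3.333 m; argument = (44.0 − 41.04948)/3.333 = 0.8852.
C = C₀ × ½·erfc(0.8852) = 45.0 × 0.1053 = 4.74 mg/L.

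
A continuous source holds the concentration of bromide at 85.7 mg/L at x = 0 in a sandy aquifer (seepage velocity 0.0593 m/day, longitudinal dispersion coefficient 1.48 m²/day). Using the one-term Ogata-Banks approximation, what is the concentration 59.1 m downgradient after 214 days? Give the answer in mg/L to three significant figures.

For a continuous step input, C/C₀ ≈ ½·erfc((x−vt)/(2√(Dt))).
vt = 0.0593 × 214 = 12.6902 m and 2√(Dt) = 2√(1.48 × 214) = 35.59 m.
Argument (x−vt)/(2√(Dt)) = (59.1 − 12.6902)/35.59 = 1.304; ½·erfc(1.304) = 0.03258.
C = 85.7 × 0.03258 = 2.79 mg/L.

2.79 mg/L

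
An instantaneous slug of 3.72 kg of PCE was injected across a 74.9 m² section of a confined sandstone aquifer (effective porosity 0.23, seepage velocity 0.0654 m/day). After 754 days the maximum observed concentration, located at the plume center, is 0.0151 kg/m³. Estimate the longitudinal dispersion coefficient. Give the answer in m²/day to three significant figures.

At the plume center C_max = M/(n_e·A·√(4πDt)), so D = M²/(4πt·(n_e·A·C_max)²).
n_e·A·C_max = 0.23 × 74.9 × 0.0151 = 0.2601 kg/m.
D = 3.72²/(4π × 754 × 0.2601²) = 0.0216 m²/day.

0.0216 m²/day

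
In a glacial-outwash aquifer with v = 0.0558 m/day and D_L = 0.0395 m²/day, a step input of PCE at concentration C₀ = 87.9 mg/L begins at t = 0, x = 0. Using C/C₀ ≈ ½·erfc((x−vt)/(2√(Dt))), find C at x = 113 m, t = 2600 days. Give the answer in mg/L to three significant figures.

86.8 mg/L

For a continuous step input, C/C₀ ≈ ½·erfc((x−vt)/(2√(Dt))).
vt = 0.0558 × 2600 = 145.08 m and 2√(Dt) = 2√(0.0395 × 2600) = 20.27 m.
Argument (x−vt)/(2√(Dt)) = (113 − 145.08)/20.27 = -1.583; ½·erfc(-1.583) = 0.9874.
C = 87.9 × 0.9874 = 86.8 mg/L.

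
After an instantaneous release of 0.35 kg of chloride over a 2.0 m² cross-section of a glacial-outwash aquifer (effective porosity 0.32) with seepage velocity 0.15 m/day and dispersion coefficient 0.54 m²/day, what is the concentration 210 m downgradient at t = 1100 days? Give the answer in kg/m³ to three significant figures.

For an instantaneous plane source, C(x,t) = M/(n_e·A·√(4πDt)) · exp(−(x−vt)²/(4Dt)), with n_e·A the pore (flow) area.
Plume center vt = 0.15 × 1100 = 165 m, so the well at 210 m is 45 m downgradient of the peak.
√(4πDt) = 86.40 m, giving peak height M/(n_e·A·√(4πDt)) = 0.35/(0.32 × 2.0 × 86.40) = 0.006330 kg/m³.
(x−vt)²/(4Dt) = (45)²/(4 × 0.54 × 1100) = 0.8523; exp(−0.8523) = 0.4264.
C = 0.006330 × 0.4264 = 0.00270 kg/m³.

0.00270 kg/m³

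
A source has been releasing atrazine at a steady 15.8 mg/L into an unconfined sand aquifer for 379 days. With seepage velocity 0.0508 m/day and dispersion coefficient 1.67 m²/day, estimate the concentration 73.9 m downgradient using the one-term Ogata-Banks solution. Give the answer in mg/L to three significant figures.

For a continuous step input, C/C₀ ≈ ½·erfc((x−vt)/(2√(Dt))).
vt = 0.0508 × 379 = 19.2532 m and 2√(Dt) = 2√(1.67 × 379) = 50.32 m.
Argument (x−vt)/(2√(Dt)) = (73.9 − 19.2532)/50.32 = 1.086; ½·erfc(1.086) = 0.06229.
C = 15.8 × 0.06229 = 0.984 mg/L.

0.984 mg/L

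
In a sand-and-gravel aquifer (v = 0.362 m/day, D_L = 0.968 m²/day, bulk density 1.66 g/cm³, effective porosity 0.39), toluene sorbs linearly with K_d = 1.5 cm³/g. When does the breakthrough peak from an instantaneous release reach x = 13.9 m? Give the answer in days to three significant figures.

234 days

Retardation factor R = 1 + ρ_b·K_d/n = 1 + 1.66 × 1.5/0.39 = 7.385.
Sorption retards both mechanisms: v_R = v/R = 0.04902 m/day, D_R = D/R = 0.1311 m²/day.
Peak time from v_R²t² + 2D_R t − x² = 0: t = (√(D_R² + v_R²x²) − D_R)/v_R².
√(D_R² + v_R²x²) = √(0.1311² + 0.04902² × 13.9²) = 0.6939; v_R² = 0.002403.
t = (0.6939 − 0.1311)/0.002403 = 234 days.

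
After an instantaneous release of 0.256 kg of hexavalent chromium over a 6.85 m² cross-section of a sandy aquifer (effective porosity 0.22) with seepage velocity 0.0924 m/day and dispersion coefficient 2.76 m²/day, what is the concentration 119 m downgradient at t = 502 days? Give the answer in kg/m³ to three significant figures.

0.000497 kg/m³

For an instantaneous plane source, C(x,t) = M/(n_e·A·√(4πDt)) · exp(−(x−vt)²/(4Dt)), with n_e·A the pore (flow) area.
Plume center vt = 0.0924 × 502 = 46.3848 m, so the well at 119 m is 72.6152 m downgradient of the peak.
√(4πDt) = 132.0 m, giving peak height M/(n_e·A·√(4πDt)) = 0.256/(0.22 × 6.85 × 132.0) = 0.001287 kg/m³.
(x−vt)²/(4Dt) = (72.6152)²/(4 × 2.76 × 502) = 0.9514; exp(−0.9514) = 0.3862.
C = 0.001287 × 0.3862 = 0.000497 kg/m³.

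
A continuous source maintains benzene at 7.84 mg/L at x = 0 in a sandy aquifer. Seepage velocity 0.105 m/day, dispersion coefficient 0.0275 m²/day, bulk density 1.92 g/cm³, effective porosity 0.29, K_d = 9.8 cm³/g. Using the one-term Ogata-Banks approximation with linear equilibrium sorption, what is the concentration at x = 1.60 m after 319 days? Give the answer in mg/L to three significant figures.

0.135 mg/L

Retardation factor R = 1 + ρ_b·K_d/n = 1 + 1.92 × 9.8/0.29 = 65.88.
Sorption retards both mechanisms: v_R = v/R = 0.001594 m/day, D_R = D/R = 0.0004174 m²/day.
v_R·t = 0.001594 × 319 = 0.508486 m; 2√(D_R t) = 0.7298 m; argument = (1.60 − 0.508486)/0.7298 = 1.496.
C = C₀ × ½·erfc(1.496) = 7.84 × 0.01719 = 0.135 mg/L.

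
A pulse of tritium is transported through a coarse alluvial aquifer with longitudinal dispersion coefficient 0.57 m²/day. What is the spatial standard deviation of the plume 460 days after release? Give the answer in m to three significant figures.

Dispersive spreading gives a Gaussian with σ² = 2Dt; advection only shifts the center.
σ = √(2 × 0.57 × 460) = 22.9 m.

22.9 m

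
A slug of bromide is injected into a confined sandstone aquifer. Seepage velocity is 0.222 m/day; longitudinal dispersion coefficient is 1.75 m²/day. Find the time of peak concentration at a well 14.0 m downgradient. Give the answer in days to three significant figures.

For the 1D instantaneous-source solution, setting ∂C/∂t = 0 at fixed x gives v²t² + 2Dt − x² = 0, so t = (√(D² + v²x²) − D)/v².
√(D² + v²x²) = √(1.75² + 0.222² × 14.0²) = 3.567; v² = 0.049284.
t = (3.567 − 1.75)/0.049284 = 36.9 days (vs. the pure-advection estimate x/v = 63.1 d).

36.9 days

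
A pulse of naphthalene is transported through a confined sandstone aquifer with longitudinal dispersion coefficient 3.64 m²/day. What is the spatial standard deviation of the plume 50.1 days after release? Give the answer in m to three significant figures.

Dispersive spreading gives a Gaussian with σ² = 2Dt; advection only shifts the center.
σ = √(2 × 3.64 × 50.1) = 19.1 m.

19.1 m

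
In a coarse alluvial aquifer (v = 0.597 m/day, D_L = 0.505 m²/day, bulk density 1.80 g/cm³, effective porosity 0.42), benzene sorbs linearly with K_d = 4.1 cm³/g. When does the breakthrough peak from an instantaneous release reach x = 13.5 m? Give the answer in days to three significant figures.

394 days

Retardation factor R = 1 + ρ_b·K_d/n = 1 + 1.80 × 4.1/0.42 = 18.57.
Sorption retards both mechanisms: v_R = v/R = 0.03215 m/day, D_R = D/R = 0.02719 m²/day.
Peak time from v_R²t² + 2D_R t − x² = 0: t = (√(D_R² + v_R²x²) − D_R)/v_R².
√(D_R² + v_R²x²) = √(0.02719² + 0.03215² × 13.5²) = 0.4349; v_R² = 0.001034.
t = (0.4349 − 0.02719)/0.001034 = 394 days.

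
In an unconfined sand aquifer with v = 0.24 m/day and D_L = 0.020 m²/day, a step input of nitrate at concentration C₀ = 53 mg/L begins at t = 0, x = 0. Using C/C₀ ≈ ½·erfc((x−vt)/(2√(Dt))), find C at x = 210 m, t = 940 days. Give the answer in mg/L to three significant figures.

For a continuous step input, C/C₀ ≈ ½·erfc((x−vt)/(2√(Dt))).
vt = 0.24 × 940 = 225.6 m and 2√(Dt) = 2√(0.020 × 940) = 8.672 m.
Argument (x−vt)/(2√(Dt)) = (210 − 225.6)/8.672 = -1.799; ½·erfc(-1.799) = 0.9945.
C = 53 × 0.9945 = 52.7 mg/L.

52.7 mg/L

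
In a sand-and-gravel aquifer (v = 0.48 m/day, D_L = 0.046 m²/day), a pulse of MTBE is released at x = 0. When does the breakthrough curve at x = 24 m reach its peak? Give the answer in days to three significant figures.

For the 1D instantaneous-source solution, setting ∂C/∂t = 0 at fixed x gives v²t² + 2Dt − x² = 0, so t = (√(D² + v²x²) − D)/v².
√(D² + v²x²) = √(0.046² + 0.48² × 24²) = 11.52; v² = 0.2304.
t = (11.52 − 0.046)/0.2304 = 49.8 days (vs. the pure-advection estimate x/v = 50.0 d).

49.8 days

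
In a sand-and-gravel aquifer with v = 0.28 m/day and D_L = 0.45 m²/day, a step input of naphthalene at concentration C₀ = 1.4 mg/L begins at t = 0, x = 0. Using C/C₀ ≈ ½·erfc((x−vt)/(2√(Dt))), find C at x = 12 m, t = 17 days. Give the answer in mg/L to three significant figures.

0.0449 mg/L

For a continuous step input, C/C₀ ≈ ½·erfc((x−vt)/(2√(Dt))).
vt = 0.28 × 17 = 4.76 m and 2√(Dt) = 2√(0.45 × 17) = 5.532 m.
Argument (x−vt)/(2√(Dt)) = (12 − 4.76)/5.532 = 1.309; ½·erfc(1.309) = 0.03207.
C = 1.4 × 0.03207 = 0.0449 mg/L.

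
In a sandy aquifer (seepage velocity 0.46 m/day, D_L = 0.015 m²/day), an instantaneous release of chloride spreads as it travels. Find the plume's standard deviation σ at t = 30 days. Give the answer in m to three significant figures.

0.949 m

Dispersive spreading gives a Gaussian with σ² = 2Dt; advection only shifts the center.
σ = √(2 × 0.015 × 30) = 0.949 m.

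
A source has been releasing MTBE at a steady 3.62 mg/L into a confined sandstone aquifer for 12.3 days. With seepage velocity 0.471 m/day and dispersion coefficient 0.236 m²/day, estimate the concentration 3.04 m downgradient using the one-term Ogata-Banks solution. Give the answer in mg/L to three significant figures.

3.16 mg/L

For a continuous step input, C/C₀ ≈ ½·erfc((x−vt)/(2√(Dt))).
vt = 0.471 × 12.3 = 5.7933 m and 2√(Dt) = 2√(0.236 × 12.3) = 3.408 m.
Argument (x−vt)/(2√(Dt)) = (3.04 − 5.7933)/3.408 = -0.8079; ½·erfc(-0.8079) = 0.8734.
C = 3.62 × 0.8734 = 3.16 mg/L.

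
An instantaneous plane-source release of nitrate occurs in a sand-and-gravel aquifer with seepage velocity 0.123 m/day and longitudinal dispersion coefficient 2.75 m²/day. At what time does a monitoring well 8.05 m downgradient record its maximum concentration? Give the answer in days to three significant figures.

11.4 days

For the 1D instantaneous-source solution, setting ∂C/∂t = 0 at fixed x gives v²t² + 2Dt − x² = 0, so t = (√(D² + v²x²) − D)/v².
√(D² + v²x²) = √(2.75² + 0.123² × 8.05²) = 2.923; v² = 0.015129.
t = (2.923 − 2.75)/0.015129 = 11.4 days (vs. the pure-advection estimate x/v = 65.4 d).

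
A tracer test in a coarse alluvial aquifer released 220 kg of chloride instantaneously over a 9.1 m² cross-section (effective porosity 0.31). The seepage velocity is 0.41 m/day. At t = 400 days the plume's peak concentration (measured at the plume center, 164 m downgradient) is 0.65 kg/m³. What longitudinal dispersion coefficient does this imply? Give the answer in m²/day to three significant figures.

2.86 m²/day

At the plume center C_max = M/(n_e·A·√(4πDt)), so D = M²/(4πt·(n_e·A·C_max)²).
n_e·A·C_max = 0.31 × 9.1 × 0.65 = 1.834 kg/m.
D = 220²/(4π × 400 × 1.834²) = 2.86 m²/day.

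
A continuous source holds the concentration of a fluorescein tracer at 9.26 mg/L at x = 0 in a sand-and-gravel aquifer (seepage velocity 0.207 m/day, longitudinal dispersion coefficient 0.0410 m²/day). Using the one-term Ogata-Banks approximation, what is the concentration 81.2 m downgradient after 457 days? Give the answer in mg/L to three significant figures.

9.13 mg/L

For a continuous step input, C/C₀ ≈ ½·erfc((x−vt)/(2√(Dt))).
vt = 0.207 × 457 = 94.599 m and 2√(Dt) = 2√(0.0410 × 457) = 8.657 m.
Argument (x−vt)/(2√(Dt)) = (81.2 − 94.599)/8.657 = -1.548; ½·erfc(-1.548) = 0.9857.
C = 9.26 × 0.9857 = 9.13 mg/L.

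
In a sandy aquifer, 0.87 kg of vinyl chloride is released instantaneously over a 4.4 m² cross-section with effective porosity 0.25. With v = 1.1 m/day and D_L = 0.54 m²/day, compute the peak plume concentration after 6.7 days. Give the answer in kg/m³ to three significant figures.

0.117 kg/m³

The peak of an instantaneous 1D plume sits at x = vt; there the Gaussian factor is 1 and C_max = M/(n_e·A·√(4πDt)), where n_e·A is the pore area the mass is dissolved in.
√(4πDt) = √(4π × 0.54 × 6.7) = 6.743 m, so C_max = 0.87/(0.25 × 4.4 × 6.743) = 0.117 kg/m³.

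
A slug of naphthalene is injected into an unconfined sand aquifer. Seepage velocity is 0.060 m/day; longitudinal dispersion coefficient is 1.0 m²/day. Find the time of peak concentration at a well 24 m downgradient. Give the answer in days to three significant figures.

209 days

For the 1D instantaneous-source solution, setting ∂C/∂t = 0 at fixed x gives v²t² + 2Dt − x² = 0, so t = (√(D² + v²x²) − D)/v².
√(D² + v²x²) = √(1.0² + 0.060² × 24²) = 1.753; v² = 0.0036.
t = (1.753 − 1.0)/0.0036 = 209 days (vs. the pure-advection estimate x/v = 400 d).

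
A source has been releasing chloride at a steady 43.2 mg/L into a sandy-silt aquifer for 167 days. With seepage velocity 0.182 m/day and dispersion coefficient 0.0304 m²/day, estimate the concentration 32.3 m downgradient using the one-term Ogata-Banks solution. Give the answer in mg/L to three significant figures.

11.9 mg/L

For a continuous step input, C/C₀ ≈ ½·erfc((x−vt)/(2√(Dt))).
vt = 0.182 × 167 = 30.394 m and 2√(Dt) = 2√(0.0304 × 167) = 4.506 m.
Argument (x−vt)/(2√(Dt)) = (32.3 − 30.394)/4.506 = 0.4230; ½·erfc(0.4230) = 0.2748.
C = 43.2 × 0.2748 = 11.9 mg/L.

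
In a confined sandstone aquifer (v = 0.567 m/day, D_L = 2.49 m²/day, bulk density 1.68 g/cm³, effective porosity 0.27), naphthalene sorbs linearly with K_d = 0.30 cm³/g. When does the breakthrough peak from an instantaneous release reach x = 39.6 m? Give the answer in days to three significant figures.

179 days

Retardation factor R = 1 + ρ_b·K_d/n = 1 + 1.68 × 0.30/0.27 = 2.867.
Sorption retards both mechanisms: v_R = v/R = 0.1978 m/day, D_R = D/R = 0.8685 m²/day.
Peak time from v_R²t² + 2D_R t − x² = 0: t = (√(D_R² + v_R²x²) − D_R)/v_R².
√(D_R² + v_R²x²) = √(0.8685² + 0.1978² × 39.6²) = 7.881; v_R² = 0.03912.
t = (7.881 − 0.8685)/0.03912 = 179 days.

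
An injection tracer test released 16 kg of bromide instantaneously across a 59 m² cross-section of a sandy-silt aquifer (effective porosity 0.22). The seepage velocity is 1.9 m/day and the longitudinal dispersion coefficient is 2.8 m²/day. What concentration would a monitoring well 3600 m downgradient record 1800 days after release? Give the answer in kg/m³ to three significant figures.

0.000982 kg/m³

For an instantaneous plane source, C(x,t) = M/(n_e·A·√(4πDt)) · exp(−(x−vt)²/(4Dt)), with n_e·A the pore (flow) area.
Plume center vt = 1.9 × 1800 = 3420 m, so the well at 3600 m is 180 m downgradient of the peak.
√(4πDt) = 251.7 m, giving peak height M/(n_e·A·√(4πDt)) = 16/(0.22 × 59 × 251.7) = 0.004897 kg/m³.
(x−vt)²/(4Dt) = (180)²/(4 × 2.8 × 1800) = 1.607; exp(−1.607) = 0.2005.
C = 0.004897 × 0.2005 = 0.000982 kg/m³.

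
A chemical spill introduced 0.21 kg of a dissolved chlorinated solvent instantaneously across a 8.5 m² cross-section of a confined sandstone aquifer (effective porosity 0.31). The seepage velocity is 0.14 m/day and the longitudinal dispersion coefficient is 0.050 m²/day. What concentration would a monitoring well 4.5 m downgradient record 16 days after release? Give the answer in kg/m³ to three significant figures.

0.00509 kg/m³

For an instantaneous plane source, C(x,t) = M/(n_e·A·√(4πDt)) · exp(−(x−vt)²/(4Dt)), with n_e·A the pore (flow) area.
Plume center vt = 0.14 × 16 = 2.24 m, so the well at 4.5 m is 2.26 m downgradient of the peak.
√(4πDt) = 3.171 m, giving peak height M/(n_e·A·√(4πDt)) = 0.21/(0.31 × 8.5 × 3.171) = 0.02513 kg/m³.
(x−vt)²/(4Dt) = (2.26)²/(4 × 0.050 × 16) = 1.596; exp(−1.596) = 0.2027.
C = 0.02513 × 0.2027 = 0.00509 kg/m³.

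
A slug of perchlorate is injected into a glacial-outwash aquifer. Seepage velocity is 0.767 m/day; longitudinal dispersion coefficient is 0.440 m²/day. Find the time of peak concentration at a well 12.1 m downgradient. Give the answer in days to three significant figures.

For the 1D instantaneous-source solution, setting ∂C/∂t = 0 at fixed x gives v²t² + 2Dt − x² = 0, so t = (√(D² + v²x²) − D)/v².
√(D² + v²x²) = √(0.440² + 0.767² × 12.1²) = 9.291; v² = 0.588289.
t = (9.291 − 0.440)/0.588289 = 15.0 days (vs. the pure-advection estimate x/v = 15.8 d).

15.0 days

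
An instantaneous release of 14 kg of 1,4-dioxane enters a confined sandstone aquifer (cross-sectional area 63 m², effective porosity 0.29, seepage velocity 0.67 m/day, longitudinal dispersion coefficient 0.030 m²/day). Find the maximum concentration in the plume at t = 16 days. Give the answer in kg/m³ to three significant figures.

0.312 kg/m³

The peak of an instantaneous 1D plume sits at x = vt; there the Gaussian factor is 1 and C_max = M/(n_e·A·√(4πDt)), where n_e·A is the pore area the mass is dissolved in.
√(4πDt) = √(4π × 0.030 × 16) = 2.456 m, so C_max = 14/(0.29 × 63 × 2.456) = 0.312 kg/m³.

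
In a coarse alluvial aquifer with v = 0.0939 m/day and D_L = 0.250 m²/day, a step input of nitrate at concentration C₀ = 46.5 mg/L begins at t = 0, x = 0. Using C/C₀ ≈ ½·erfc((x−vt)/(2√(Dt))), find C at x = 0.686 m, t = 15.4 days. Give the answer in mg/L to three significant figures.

For a continuous step input, C/C₀ ≈ ½·erfc((x−vt)/(2√(Dt))).
vt = 0.0939 × 15.4 = 1.44606 m and 2√(Dt) = 2√(0.250 × 15.4) = 3.924 m.
Argument (x−vt)/(2√(Dt)) = (0.686 − 1.44606)/3.924 = -0.1937; ½·erfc(-0.1937) = 0.6079.
C = 46.5 × 0.6079 = 28.3 mg/L.

28.3 mg/L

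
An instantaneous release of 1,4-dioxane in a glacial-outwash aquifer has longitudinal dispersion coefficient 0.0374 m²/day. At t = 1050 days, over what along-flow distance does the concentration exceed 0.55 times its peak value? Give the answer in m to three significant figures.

19.4 m

The plume is Gaussian with σ = √(2Dt) = √(2 × 0.0374 × 1050) = 8.862 m.
C/C_peak = exp(−Δx²/(2σ²)) = 0.55 ⇒ Δx = σ·√(−2 ln 0.55) = 8.862 × 1.093 = 9.686 m.
Width = 2Δx = 19.4 m.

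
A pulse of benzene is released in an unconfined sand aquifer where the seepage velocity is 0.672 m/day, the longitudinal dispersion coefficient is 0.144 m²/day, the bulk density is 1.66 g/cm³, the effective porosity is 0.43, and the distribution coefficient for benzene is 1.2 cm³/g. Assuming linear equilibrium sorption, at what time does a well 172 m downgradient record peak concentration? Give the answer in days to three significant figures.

1440 days

Retardation factor R = 1 + ρ_b·K_d/n = 1 + 1.66 × 1.2/0.43 = 5.633.
Sorption retards both mechanisms: v_R = v/R = 0.1193 m/day, D_R = D/R = 0.02556 m²/day.
Peak time from v_R²t² + 2D_R t − x² = 0: t = (√(D_R² + v_R²x²) − D_R)/v_R².
√(D_R² + v_R²x²) = √(0.02556² + 0.1193² × 172²) = 20.52; v_R² = 0.01423.
t = (20.52 − 0.02556)/0.01423 = 1440 days.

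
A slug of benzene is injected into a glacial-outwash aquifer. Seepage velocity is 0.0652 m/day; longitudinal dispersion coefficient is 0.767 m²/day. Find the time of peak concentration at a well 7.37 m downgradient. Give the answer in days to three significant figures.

32.5 days

For the 1D instantaneous-source solution, setting ∂C/∂t = 0 at fixed x gives v²t² + 2Dt − x² = 0, so t = (√(D² + v²x²) − D)/v².
√(D² + v²x²) = √(0.767² + 0.0652² × 7.37²) = 0.9051; v² = 0.00425104.
t = (0.9051 − 0.767)/0.00425104 = 32.5 days (vs. the pure-advection estimate x/v = 113 d).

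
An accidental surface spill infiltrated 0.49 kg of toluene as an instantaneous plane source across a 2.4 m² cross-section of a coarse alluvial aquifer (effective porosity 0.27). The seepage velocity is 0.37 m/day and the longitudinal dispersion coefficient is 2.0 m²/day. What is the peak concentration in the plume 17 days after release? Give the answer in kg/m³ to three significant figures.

The peak of an instantaneous 1D plume sits at x = vt; there the Gaussian factor is 1 and C_max = M/(n_e·A·√(4πDt)), where n_e·A is the pore area the mass is dissolved in.
√(4πDt) = √(4π × 2.0 × 17) = 20.67 m, so C_max = 0.49/(0.27 × 2.4 × 20.67) = 0.0366 kg/m³.

0.0366 kg/m³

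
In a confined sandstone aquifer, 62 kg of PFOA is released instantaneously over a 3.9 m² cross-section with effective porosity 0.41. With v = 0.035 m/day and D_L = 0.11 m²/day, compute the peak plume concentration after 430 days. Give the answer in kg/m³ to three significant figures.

The peak of an instantaneous 1D plume sits at x = vt; there the Gaussian factor is 1 and C_max = M/(n_e·A·√(4πDt)), where n_e·A is the pore area the mass is dissolved in.
√(4πDt) = √(4π × 0.11 × 430) = 24.38 m, so C_max = 62/(0.41 × 3.9 × 24.38) = 1.59 kg/m³.

1.59 kg/m³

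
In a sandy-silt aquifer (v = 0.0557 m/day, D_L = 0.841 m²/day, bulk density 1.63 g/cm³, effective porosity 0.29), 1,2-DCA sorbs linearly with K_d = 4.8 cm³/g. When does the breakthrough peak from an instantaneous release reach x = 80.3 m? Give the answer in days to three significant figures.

Retardation factor R = 1 + ρ_b·K_d/n = 1 + 1.63 × 4.8/0.29 = 27.98.
Sorption retards both mechanisms: v_R = v/R = 0.001991 m/day, D_R = D/R = 0.03006 m²/day.
Peak time from v_R²t² + 2D_R t − x² = 0: t = (√(D_R² + v_R²x²) − D_R)/v_R².
√(D_R² + v_R²x²) = √(0.03006² + 0.001991² × 80.3²) = 0.1627; v_R² = 3.964e-06.
t = (0.1627 − 0.03006)/3.964e-06 = 33500 days.

33500 days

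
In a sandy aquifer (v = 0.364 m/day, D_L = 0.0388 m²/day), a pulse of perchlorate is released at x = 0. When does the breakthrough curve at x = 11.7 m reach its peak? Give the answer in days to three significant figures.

For the 1D instantaneous-source solution, setting ∂C/∂t = 0 at fixed x gives v²t² + 2Dt − x² = 0, so t = (√(D² + v²x²) − D)/v².
√(D² + v²x²) = √(0.0388² + 0.364² × 11.7²) = 4.259; v² = 0.132496.
t = (4.259 − 0.0388)/0.132496 = 31.9 days (vs. the pure-advection estimate x/v = 32.1 d).

31.9 days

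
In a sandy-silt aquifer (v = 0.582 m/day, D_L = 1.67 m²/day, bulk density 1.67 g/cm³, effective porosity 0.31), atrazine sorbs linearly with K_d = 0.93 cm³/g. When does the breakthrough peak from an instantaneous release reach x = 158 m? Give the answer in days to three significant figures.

Retardation factor R = 1 + ρ_b·K_d/n = 1 + 1.67 × 0.93/0.31 = 6.010.
Sorption retards both mechanisms: v_R = v/R = 0.09684 m/day, D_R = D/R = 0.2779 m²/day.
Peak time from v_R²t² + 2D_R t − x² = 0: t = (√(D_R² + v_R²x²) − D_R)/v_R².
√(D_R² + v_R²x²) = √(0.2779² + 0.09684² × 158²) = 15.30; v_R² = 0.009378.
t = (15.30 − 0.2779)/0.009378 = 1600 days.

1600 days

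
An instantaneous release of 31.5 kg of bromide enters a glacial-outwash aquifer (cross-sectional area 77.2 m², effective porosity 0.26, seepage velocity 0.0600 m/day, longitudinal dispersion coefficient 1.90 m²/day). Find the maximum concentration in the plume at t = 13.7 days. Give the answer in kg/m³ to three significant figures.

0.0868 kg/m³

The peak of an instantaneous 1D plume sits at x = vt; there the Gaussian factor is 1 and C_max = M/(n_e·A·√(4πDt)), where n_e·A is the pore area the mass is dissolved in.
√(4πDt) = √(4π × 1.90 × 13.7) = 18.09 m, so C_max = 31.5/(0.26 × 77.2 × 18.09) = 0.0868 kg/m³.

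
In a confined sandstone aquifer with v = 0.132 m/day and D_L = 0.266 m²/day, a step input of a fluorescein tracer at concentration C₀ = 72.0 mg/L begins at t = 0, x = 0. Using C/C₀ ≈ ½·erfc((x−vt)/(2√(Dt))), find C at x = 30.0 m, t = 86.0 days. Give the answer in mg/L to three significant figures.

0.210 mg/L

For a continuous step input, C/C₀ ≈ ½·erfc((x−vt)/(2√(Dt))).
vt = 0.132 × 86.0 = 11.352 m and 2√(Dt) = 2√(0.266 × 86.0) = 9.566 m.
Argument (x−vt)/(2√(Dt)) = (30.0 − 11.352)/9.566 = 1.949; ½·erfc(1.949) = 0.002923.
C = 72.0 × 0.002923 = 0.210 mg/L.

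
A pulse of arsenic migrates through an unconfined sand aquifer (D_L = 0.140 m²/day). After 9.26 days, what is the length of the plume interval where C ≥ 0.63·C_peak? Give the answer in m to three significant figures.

3.10 m

The plume is Gaussian with σ = √(2Dt) = √(2 × 0.140 × 9.26) = 1.610 m.
C/C_peak = exp(−Δx²/(2σ²)) = 0.63 ⇒ Δx = σ·√(−2 ln 0.63) = 1.610 × 0.9613 = 1.548 m.
Width = 2Δx = 3.10 m.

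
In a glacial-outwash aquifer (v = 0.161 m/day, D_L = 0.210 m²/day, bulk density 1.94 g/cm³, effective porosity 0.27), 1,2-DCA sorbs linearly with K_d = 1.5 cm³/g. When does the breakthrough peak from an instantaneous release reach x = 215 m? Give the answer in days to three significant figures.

Retardation factor R = 1 + ρ_b·K_d/n = 1 + 1.94 × 1.5/0.27 = 11.78.
Sorption retards both mechanisms: v_R = v/R = 0.01367 m/day, D_R = D/R = 0.01783 m²/day.
Peak time from v_R²t² + 2D_R t − x² = 0: t = (√(D_R² + v_R²x²) − D_R)/v_R².
√(D_R² + v_R²x²) = √(0.01783² + 0.01367² × 215²) = 2.939; v_R² = 0.0001869.
t = (2.939 − 0.01783)/0.0001869 = 15600 days.

15600 days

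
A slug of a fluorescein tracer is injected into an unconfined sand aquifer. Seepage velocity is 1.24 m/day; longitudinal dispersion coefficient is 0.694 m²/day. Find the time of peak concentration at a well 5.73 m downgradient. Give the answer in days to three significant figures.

For the 1D instantaneous-source solution, setting ∂C/∂t = 0 at fixed x gives v²t² + 2Dt − x² = 0, so t = (√(D² + v²x²) − D)/v².
√(D² + v²x²) = √(0.694² + 1.24² × 5.73²) = 7.139; v² = 1.5376.
t = (7.139 − 0.694)/1.5376 = 4.19 days (vs. the pure-advection estimate x/v = 4.62 d).

4.19 days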